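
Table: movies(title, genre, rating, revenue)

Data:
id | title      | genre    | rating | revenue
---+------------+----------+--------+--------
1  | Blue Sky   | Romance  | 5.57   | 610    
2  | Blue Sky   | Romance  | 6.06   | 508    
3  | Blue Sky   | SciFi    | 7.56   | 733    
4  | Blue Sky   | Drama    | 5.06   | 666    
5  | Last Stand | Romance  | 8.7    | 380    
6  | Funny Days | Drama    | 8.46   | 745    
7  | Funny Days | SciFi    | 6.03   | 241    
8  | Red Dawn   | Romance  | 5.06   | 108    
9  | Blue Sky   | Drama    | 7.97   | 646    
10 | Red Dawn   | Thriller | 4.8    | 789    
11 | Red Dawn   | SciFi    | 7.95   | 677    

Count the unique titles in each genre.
SELECT genre, COUNT(DISTINCT title)
FROM movies
GROUP BY genre

Result:
  Drama: 2 distinct
  Romance: 3 distinct
  SciFi: 3 distinct
  Thriller: 1 distinct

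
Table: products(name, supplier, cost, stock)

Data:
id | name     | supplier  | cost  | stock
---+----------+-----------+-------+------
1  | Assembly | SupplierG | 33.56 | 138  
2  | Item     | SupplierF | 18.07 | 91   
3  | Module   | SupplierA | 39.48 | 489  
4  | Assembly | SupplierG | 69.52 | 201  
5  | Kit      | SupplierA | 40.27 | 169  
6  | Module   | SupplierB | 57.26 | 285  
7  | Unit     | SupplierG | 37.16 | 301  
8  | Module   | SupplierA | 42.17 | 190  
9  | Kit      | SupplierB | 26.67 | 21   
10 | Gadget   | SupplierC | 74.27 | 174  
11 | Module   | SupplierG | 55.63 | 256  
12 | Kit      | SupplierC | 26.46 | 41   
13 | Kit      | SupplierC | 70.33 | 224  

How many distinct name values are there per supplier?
SELECT supplier, COUNT(DISTINCT name)
FROM products
GROUP BY supplier

Result:
  SupplierA: 2 distinct
  SupplierB: 2 distinct
  SupplierC: 2 distinct
  SupplierF: 1 distinct
  SupplierG: 3 distinct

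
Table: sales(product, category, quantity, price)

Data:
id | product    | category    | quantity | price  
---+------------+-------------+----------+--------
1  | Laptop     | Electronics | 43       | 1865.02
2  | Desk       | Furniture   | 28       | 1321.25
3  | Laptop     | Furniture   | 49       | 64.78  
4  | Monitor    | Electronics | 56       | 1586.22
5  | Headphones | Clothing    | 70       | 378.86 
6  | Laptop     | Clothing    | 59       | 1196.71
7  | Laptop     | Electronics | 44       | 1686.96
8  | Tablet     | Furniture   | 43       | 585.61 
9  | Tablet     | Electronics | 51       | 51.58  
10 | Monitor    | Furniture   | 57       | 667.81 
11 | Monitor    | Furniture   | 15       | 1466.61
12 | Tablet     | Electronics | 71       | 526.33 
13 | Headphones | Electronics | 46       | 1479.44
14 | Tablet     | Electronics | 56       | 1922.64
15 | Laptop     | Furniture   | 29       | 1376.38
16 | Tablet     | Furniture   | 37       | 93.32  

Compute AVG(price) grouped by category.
SELECT category, AVG(price) as result
FROM sales
GROUP BY category

Result:
  Clothing: 787.79
  Electronics: 1302.60
  Furniture: 796.54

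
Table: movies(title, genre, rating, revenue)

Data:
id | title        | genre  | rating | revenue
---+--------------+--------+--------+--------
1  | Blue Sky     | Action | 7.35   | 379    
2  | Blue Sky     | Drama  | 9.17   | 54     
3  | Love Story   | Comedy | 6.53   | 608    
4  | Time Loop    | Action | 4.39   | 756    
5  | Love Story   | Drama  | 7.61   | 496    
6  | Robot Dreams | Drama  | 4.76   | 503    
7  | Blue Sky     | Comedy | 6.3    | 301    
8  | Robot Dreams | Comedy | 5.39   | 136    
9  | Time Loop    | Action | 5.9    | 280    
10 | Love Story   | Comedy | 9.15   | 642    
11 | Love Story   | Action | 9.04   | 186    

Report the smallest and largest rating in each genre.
SELECT genre, MIN(rating), MAX(rating)
FROM movies
GROUP BY genre

Result:
  Action: min=4.39, max=9.04
  Comedy: min=5.39, max=9.15
  Drama: min=4.76, max=9.17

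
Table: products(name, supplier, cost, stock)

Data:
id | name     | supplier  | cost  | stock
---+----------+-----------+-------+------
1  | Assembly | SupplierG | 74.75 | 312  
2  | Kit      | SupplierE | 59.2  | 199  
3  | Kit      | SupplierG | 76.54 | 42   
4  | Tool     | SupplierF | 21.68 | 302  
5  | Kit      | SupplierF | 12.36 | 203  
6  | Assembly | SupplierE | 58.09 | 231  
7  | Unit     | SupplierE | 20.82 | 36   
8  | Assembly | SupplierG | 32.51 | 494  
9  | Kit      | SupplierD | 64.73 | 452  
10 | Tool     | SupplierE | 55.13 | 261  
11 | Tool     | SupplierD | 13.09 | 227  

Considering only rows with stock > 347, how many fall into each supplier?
SELECT supplier, COUNT(*)
FROM products
WHERE stock > 347
GROUP BY supplier

Note: WHERE filters rows before grouping.

Result:
  SupplierD: 1
  SupplierG: 1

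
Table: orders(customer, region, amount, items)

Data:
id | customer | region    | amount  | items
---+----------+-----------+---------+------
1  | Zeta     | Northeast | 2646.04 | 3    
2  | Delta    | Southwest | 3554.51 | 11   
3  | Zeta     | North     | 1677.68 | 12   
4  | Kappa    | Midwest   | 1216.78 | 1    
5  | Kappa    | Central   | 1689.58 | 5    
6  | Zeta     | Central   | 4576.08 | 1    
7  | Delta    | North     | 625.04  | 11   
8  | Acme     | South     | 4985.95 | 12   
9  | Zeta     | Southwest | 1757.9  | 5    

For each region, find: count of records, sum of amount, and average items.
SELECT region,
       COUNT(*) as cnt,
       SUM(amount) as total_amount,
       AVG(items) as avg_items
FROM orders
GROUP BY region

Result:
  Central: 2 records, 6265.66 total amount, 3.00 avg items
  Midwest: 1 records, 1216.78 total amount, 1.00 avg items
  North: 2 records, 2302.72 total amount, 11.50 avg items
  Northeast: 1 records, 2646.04 total amount, 3.00 avg items
  South: 1 records, 4985.95 total amount, 12.00 avg items
  Southwest: 2 records, 5312.41 total amount, 8.00 avg items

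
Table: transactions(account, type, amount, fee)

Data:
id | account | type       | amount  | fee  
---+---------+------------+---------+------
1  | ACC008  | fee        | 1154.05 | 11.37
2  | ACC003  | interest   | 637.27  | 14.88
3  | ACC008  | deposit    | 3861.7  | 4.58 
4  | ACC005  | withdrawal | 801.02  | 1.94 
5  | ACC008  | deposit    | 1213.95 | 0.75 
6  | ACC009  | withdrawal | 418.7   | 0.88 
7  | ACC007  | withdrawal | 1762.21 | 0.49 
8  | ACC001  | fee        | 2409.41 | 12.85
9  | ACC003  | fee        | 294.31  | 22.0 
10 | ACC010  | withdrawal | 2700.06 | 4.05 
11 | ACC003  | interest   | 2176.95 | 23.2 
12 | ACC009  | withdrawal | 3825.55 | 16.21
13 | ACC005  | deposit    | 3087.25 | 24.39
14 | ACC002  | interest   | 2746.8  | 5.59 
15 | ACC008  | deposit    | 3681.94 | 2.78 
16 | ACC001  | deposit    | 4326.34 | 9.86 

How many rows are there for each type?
SELECT type, COUNT(*) as count
FROM transactions
GROUP BY type

Result:
  deposit: 5
  fee: 3
  interest: 3
  withdrawal: 5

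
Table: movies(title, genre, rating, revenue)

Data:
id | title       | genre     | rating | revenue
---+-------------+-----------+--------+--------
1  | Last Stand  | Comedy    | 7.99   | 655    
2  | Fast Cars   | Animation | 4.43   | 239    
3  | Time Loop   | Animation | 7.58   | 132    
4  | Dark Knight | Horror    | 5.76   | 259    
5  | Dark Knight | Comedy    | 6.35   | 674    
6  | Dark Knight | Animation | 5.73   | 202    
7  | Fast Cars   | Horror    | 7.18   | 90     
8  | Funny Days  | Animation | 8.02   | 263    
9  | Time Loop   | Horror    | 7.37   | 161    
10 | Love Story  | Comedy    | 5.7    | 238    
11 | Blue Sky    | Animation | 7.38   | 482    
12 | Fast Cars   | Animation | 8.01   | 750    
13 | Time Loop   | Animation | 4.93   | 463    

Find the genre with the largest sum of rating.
SELECT genre, SUM(rating) as val
FROM movies
GROUP BY genre
ORDER BY val DESC
LIMIT 1

Result: Animation with sum(rating) = 46.08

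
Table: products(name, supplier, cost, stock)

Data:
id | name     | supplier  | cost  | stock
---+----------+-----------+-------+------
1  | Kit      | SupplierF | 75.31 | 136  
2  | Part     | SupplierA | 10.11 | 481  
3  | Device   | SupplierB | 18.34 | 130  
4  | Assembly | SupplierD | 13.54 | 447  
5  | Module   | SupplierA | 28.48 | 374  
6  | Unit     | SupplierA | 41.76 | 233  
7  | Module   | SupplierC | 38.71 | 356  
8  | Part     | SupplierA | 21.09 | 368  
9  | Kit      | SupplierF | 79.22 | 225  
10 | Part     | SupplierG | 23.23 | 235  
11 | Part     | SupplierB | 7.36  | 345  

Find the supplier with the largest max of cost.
SELECT supplier, MAX(cost) as val
FROM products
GROUP BY supplier
ORDER BY val DESC
LIMIT 1

Result: SupplierF with max(cost) = 79.22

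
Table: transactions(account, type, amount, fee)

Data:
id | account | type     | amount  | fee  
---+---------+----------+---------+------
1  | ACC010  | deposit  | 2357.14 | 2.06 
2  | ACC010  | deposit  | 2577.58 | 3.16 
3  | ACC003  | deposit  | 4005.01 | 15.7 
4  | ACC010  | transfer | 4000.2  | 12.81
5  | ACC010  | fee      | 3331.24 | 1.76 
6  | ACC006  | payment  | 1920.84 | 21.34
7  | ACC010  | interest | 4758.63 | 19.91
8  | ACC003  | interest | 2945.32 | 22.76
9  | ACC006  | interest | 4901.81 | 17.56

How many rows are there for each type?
SELECT type, COUNT(*) as count
FROM transactions
GROUP BY type

Result:
  deposit: 3
  fee: 1
  interest: 3
  payment: 1
  transfer: 1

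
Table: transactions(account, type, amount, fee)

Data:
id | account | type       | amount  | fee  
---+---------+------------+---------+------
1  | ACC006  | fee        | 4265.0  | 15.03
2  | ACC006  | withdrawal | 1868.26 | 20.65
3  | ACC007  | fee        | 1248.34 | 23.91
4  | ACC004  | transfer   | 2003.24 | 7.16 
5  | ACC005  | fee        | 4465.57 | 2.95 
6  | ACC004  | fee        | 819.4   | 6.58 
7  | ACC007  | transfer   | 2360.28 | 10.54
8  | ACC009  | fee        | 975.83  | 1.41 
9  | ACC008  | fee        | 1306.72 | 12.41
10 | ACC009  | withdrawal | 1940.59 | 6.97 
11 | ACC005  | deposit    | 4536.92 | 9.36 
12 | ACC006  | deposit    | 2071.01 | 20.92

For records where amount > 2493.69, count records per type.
SELECT type, COUNT(*)
FROM transactions
WHERE amount > 2493.69
GROUP BY type

Note: WHERE filters rows before grouping.

Result:
  deposit: 1
  fee: 2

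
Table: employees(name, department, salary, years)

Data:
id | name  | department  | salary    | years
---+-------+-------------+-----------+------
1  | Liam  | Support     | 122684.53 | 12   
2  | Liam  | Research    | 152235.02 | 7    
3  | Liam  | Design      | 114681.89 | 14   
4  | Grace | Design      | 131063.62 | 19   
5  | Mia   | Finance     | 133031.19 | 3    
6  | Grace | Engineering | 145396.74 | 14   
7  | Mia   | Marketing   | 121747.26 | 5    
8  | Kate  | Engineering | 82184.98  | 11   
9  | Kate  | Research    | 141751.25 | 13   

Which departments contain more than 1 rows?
SELECT department, COUNT(*) as cnt
FROM employees
GROUP BY department
HAVING COUNT(*) > 1

Result:
  Design: 2
  Engineering: 2
  Research: 2

Note: HAVING filters groups after aggregation, WHERE filters rows before.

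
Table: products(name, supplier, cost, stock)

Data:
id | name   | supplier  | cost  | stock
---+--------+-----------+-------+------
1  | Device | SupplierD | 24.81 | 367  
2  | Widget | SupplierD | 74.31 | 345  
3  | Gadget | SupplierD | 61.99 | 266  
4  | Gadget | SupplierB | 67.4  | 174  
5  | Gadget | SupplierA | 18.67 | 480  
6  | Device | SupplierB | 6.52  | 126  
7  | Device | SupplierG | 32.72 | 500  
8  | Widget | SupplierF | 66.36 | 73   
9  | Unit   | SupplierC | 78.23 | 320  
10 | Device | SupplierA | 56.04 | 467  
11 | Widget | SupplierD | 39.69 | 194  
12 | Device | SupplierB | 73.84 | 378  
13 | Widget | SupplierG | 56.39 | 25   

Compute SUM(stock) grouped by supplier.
SELECT supplier, SUM(stock) as result
FROM products
GROUP BY supplier

Result:
  SupplierA: 947
  SupplierB: 678
  SupplierC: 320
  SupplierD: 1172
  SupplierF: 73
  SupplierG: 525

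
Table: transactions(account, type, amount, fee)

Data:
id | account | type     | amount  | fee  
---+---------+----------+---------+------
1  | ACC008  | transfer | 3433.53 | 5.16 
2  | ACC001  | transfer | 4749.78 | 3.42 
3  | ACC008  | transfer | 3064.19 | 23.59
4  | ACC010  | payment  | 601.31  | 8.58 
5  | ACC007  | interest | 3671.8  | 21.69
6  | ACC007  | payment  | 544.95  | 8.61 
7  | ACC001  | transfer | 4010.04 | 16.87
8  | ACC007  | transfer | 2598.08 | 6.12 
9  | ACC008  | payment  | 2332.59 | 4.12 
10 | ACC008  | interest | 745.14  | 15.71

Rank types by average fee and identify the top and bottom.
SELECT type, AVG(fee)
FROM transactions
GROUP BY type
ORDER BY AVG(fee)

All groups:
  payment: 7.10
  transfer: 11.03
  interest: 18.70

Highest: interest (18.70)
Lowest: payment (7.10)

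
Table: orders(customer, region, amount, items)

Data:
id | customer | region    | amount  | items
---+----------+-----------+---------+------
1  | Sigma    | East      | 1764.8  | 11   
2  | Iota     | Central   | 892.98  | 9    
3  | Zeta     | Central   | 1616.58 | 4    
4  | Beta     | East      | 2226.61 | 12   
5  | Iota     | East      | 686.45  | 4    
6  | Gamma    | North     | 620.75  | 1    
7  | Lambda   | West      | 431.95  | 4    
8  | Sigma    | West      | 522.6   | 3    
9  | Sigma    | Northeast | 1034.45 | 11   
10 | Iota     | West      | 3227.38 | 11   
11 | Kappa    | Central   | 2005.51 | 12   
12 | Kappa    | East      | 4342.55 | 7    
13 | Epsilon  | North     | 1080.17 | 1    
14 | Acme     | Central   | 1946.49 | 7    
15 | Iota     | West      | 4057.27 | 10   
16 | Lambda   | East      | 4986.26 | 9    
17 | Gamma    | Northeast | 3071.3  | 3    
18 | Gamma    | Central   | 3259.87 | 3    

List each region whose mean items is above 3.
SELECT region, AVG(items)
FROM orders
GROUP BY region
HAVING AVG(items) > 3

Result:
  Central: avg=7.00
  East: avg=8.60
  Northeast: avg=7.00
  West: avg=7.00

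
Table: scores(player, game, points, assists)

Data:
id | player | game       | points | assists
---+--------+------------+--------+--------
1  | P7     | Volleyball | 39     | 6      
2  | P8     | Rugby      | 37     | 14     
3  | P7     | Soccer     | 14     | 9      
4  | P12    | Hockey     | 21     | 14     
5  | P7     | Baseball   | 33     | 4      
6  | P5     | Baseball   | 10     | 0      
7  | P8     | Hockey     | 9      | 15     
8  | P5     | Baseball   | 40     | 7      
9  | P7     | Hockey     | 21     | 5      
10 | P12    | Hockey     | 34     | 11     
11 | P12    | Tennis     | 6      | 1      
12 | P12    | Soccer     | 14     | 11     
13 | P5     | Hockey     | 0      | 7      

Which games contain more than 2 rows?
SELECT game, COUNT(*) as cnt
FROM scores
GROUP BY game
HAVING COUNT(*) > 2

Result:
  Baseball: 3
  Hockey: 5

Note: HAVING filters groups after aggregation, WHERE filters rows before.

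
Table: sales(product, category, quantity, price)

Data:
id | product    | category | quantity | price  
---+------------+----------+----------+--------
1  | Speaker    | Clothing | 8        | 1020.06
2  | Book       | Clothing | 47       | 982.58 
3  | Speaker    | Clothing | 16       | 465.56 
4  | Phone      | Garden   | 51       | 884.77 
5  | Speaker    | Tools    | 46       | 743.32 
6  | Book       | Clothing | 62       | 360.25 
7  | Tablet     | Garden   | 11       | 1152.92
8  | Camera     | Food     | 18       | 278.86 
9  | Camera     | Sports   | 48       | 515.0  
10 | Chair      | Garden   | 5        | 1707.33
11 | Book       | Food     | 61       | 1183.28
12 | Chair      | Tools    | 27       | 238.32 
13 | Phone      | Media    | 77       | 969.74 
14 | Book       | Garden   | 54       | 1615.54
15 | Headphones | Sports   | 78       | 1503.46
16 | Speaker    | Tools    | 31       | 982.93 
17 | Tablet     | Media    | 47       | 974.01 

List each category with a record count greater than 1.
SELECT category, COUNT(*) as cnt
FROM sales
GROUP BY category
HAVING COUNT(*) > 1

Result:
  Clothing: 4
  Food: 2
  Garden: 4
  Media: 2
  Sports: 2
  Tools: 3

Note: HAVING filters groups after aggregation, WHERE filters rows before.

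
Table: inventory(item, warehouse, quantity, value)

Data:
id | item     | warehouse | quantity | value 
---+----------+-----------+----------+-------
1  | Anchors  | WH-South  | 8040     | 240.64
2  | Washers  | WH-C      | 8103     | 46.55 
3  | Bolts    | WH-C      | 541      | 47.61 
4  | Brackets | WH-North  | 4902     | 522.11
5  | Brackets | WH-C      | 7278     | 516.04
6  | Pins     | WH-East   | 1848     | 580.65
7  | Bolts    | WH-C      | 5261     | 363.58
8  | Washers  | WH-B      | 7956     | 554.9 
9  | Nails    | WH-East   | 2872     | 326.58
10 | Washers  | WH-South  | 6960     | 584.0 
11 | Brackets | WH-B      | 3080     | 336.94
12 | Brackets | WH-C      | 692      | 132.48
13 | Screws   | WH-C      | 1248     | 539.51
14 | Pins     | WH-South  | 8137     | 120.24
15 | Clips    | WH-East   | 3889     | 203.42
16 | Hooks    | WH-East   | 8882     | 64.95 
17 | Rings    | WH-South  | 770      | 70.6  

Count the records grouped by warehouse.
SELECT warehouse, COUNT(*) as count
FROM inventory
GROUP BY warehouse

Result:
  WH-B: 2
  WH-C: 6
  WH-East: 4
  WH-North: 1
  WH-South: 4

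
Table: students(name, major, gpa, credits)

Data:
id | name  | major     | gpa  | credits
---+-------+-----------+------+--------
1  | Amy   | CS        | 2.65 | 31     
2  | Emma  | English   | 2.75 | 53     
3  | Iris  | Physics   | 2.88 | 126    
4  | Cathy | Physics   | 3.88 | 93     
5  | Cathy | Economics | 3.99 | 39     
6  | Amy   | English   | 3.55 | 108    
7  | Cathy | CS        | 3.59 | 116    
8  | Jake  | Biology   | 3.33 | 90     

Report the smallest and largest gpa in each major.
SELECT major, MIN(gpa), MAX(gpa)
FROM students
GROUP BY major

Result:
  Biology: min=3.33, max=3.33
  CS: min=2.65, max=3.59
  Economics: min=3.99, max=3.99
  English: min=2.75, max=3.55
  Physics: min=2.88, max=3.88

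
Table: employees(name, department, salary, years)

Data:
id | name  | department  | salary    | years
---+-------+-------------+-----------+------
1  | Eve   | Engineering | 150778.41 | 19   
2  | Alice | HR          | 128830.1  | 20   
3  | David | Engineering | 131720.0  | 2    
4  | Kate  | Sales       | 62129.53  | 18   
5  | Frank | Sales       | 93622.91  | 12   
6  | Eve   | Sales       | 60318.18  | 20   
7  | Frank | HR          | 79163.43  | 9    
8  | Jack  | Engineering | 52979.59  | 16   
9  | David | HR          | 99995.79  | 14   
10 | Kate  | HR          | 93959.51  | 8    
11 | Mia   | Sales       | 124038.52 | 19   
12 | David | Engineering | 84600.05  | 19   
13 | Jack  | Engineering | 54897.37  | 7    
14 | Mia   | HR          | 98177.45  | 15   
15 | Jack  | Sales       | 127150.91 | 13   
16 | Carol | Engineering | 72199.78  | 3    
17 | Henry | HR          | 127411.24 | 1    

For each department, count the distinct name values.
SELECT department, COUNT(DISTINCT name)
FROM employees
GROUP BY department

Result:
  Engineering: 4 distinct
  HR: 6 distinct
  Sales: 5 distinct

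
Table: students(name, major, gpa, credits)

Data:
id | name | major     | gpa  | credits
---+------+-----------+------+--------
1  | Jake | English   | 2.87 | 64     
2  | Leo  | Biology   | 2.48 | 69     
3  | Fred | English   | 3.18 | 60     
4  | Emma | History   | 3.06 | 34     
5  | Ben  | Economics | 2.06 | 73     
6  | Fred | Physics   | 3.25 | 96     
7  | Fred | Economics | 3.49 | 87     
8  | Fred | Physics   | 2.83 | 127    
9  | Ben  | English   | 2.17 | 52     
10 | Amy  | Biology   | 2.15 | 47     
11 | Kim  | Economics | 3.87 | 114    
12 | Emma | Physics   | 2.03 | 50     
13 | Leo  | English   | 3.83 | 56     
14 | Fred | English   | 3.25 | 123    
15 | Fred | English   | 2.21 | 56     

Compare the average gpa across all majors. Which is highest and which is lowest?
SELECT major, AVG(gpa)
FROM students
GROUP BY major
ORDER BY AVG(gpa)

All groups:
  Biology: 2.32
  Physics: 2.70
  English: 2.92
  History: 3.06
  Economics: 3.14

Highest: Economics (3.14)
Lowest: Biology (2.32)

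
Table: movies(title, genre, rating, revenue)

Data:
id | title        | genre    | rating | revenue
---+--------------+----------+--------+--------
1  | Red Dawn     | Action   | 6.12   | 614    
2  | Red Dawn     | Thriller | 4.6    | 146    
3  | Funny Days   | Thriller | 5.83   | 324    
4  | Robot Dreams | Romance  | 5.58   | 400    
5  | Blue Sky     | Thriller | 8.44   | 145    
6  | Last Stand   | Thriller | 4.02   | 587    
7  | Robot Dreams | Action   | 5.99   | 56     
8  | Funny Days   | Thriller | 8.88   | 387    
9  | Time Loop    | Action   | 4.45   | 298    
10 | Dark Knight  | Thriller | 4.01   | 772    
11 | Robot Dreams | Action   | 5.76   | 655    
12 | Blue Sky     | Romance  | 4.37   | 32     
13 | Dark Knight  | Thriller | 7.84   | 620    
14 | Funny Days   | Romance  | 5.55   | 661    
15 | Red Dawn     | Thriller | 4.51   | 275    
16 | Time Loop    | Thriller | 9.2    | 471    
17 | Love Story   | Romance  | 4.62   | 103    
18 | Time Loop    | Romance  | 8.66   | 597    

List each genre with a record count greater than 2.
SELECT genre, COUNT(*) as cnt
FROM movies
GROUP BY genre
HAVING COUNT(*) > 2

Result:
  Action: 4
  Romance: 5
  Thriller: 9

Note: HAVING filters groups after aggregation, WHERE filters rows before.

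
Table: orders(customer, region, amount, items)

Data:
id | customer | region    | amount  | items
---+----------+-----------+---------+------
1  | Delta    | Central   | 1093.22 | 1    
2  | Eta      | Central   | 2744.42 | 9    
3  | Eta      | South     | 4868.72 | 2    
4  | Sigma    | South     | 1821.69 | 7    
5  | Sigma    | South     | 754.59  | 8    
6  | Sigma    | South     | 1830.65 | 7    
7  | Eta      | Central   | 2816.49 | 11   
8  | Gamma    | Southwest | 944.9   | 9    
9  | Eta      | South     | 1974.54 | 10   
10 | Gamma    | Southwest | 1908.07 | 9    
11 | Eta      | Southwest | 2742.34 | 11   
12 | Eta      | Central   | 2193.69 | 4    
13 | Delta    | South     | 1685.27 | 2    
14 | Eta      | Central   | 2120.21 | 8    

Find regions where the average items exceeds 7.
SELECT region, AVG(items)
FROM orders
GROUP BY region
HAVING AVG(items) > 7

Result:
  Southwest: avg=9.67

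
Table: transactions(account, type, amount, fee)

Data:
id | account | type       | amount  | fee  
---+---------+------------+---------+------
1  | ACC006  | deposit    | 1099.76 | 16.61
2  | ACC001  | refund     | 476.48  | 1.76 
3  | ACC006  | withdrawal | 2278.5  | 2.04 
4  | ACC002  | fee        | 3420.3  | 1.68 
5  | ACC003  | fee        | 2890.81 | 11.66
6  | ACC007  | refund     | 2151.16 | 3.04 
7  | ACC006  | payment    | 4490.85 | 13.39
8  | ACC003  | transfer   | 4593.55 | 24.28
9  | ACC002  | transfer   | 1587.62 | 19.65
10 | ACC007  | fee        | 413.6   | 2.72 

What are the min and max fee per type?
SELECT type, MIN(fee), MAX(fee)
FROM transactions
GROUP BY type

Result:
  deposit: min=16.61, max=16.61
  fee: min=1.68, max=11.66
  payment: min=13.39, max=13.39
  refund: min=1.76, max=3.04
  transfer: min=19.65, max=24.28
  withdrawal: min=2.04, max=2.04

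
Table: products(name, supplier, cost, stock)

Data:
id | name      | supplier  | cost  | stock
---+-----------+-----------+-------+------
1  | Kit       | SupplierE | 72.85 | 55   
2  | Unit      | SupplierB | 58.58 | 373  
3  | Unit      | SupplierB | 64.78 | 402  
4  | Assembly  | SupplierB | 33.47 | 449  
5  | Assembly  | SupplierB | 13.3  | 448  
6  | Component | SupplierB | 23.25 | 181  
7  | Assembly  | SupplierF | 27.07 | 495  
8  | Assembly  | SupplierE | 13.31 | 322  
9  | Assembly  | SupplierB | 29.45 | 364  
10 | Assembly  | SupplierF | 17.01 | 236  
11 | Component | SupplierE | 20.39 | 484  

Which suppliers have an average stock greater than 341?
SELECT supplier, AVG(stock)
FROM products
GROUP BY supplier
HAVING AVG(stock) > 341

Result:
  SupplierB: avg=369.50
  SupplierF: avg=365.50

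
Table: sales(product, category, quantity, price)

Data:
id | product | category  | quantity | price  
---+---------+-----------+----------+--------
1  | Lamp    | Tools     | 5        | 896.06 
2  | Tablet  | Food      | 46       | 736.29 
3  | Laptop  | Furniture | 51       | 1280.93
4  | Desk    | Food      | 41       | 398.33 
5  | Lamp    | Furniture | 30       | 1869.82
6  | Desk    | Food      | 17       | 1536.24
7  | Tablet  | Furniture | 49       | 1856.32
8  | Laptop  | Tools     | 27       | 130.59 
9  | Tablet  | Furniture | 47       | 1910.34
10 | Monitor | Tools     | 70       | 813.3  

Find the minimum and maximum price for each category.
SELECT category, MIN(price), MAX(price)
FROM sales
GROUP BY category

Result:
  Food: min=398.33, max=1536.24
  Furniture: min=1280.93, max=1910.34
  Tools: min=130.59, max=896.06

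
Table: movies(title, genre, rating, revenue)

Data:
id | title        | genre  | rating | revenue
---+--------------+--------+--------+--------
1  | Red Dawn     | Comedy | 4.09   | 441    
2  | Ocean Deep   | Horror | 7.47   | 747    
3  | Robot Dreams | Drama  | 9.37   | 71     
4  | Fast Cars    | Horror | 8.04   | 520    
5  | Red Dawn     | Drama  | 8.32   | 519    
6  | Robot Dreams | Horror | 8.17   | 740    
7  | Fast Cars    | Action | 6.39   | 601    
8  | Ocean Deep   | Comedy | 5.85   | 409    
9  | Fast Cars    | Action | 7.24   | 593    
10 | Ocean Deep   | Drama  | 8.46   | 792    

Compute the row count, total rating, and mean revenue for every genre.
SELECT genre,
       COUNT(*) as cnt,
       SUM(rating) as total_rating,
       AVG(revenue) as avg_revenue
FROM movies
GROUP BY genre

Result:
  Action: 2 records, 13.63 total rating, 597.00 avg revenue
  Comedy: 2 records, 9.94 total rating, 425.00 avg revenue
  Drama: 3 records, 26.15 total rating, 460.67 avg revenue
  Horror: 3 records, 23.68 total rating, 669.00 avg revenue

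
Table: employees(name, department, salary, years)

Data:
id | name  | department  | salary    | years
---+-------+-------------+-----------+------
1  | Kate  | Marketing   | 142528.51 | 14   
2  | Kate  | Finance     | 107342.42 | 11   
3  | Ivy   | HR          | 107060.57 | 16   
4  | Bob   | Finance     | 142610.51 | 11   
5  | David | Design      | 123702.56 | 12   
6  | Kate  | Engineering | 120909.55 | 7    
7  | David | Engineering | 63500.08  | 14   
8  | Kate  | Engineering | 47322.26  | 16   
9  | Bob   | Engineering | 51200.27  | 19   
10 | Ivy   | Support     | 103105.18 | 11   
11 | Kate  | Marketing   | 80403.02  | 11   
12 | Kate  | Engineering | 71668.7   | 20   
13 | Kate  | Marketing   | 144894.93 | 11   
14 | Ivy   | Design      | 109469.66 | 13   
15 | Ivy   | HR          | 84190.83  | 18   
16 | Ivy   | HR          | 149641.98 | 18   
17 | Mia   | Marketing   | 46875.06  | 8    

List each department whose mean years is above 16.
SELECT department, AVG(years)
FROM employees
GROUP BY department
HAVING AVG(years) > 16

Result:
  HR: avg=17.33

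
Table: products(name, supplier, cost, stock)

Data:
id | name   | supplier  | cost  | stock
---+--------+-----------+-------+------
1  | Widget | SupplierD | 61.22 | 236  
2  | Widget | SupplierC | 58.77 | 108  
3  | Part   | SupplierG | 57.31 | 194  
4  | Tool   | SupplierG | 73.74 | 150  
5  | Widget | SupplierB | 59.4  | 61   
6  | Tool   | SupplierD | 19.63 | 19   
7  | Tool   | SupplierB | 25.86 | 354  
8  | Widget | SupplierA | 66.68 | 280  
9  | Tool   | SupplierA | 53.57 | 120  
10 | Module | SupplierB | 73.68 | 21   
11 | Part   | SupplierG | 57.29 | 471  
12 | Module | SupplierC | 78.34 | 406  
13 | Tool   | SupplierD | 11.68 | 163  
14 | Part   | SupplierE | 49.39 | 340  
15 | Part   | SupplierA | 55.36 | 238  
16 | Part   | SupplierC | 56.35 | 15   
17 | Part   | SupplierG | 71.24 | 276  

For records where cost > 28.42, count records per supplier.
SELECT supplier, COUNT(*)
FROM products
WHERE cost > 28.42
GROUP BY supplier

Note: WHERE filters rows before grouping.

Result:
  SupplierA: 3
  SupplierB: 2
  SupplierC: 3
  SupplierD: 1
  SupplierE: 1
  SupplierG: 4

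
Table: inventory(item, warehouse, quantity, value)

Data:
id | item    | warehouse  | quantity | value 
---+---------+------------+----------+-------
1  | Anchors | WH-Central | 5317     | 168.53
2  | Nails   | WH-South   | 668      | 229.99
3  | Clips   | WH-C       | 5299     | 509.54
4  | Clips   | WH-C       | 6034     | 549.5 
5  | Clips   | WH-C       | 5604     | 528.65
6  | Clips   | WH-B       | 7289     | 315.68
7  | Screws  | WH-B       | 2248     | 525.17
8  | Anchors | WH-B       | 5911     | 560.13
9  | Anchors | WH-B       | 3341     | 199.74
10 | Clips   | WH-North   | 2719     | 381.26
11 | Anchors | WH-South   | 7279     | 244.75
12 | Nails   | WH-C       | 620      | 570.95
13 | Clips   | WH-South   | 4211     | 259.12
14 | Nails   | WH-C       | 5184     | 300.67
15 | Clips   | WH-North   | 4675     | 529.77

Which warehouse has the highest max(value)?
SELECT warehouse, MAX(value) as val
FROM inventory
GROUP BY warehouse
ORDER BY val DESC
LIMIT 1

Result: WH-C with max(value) = 570.95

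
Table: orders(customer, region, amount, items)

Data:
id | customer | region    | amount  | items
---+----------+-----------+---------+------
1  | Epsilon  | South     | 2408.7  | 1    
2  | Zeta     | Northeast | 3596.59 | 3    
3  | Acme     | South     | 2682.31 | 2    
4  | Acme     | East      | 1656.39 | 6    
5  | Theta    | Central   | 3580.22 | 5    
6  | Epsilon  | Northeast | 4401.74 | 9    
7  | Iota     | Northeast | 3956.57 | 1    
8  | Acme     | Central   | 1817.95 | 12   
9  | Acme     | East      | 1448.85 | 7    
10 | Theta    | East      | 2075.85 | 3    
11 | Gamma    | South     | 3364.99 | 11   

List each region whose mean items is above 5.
SELECT region, AVG(items)
FROM orders
GROUP BY region
HAVING AVG(items) > 5

Result:
  Central: avg=8.50
  East: avg=5.33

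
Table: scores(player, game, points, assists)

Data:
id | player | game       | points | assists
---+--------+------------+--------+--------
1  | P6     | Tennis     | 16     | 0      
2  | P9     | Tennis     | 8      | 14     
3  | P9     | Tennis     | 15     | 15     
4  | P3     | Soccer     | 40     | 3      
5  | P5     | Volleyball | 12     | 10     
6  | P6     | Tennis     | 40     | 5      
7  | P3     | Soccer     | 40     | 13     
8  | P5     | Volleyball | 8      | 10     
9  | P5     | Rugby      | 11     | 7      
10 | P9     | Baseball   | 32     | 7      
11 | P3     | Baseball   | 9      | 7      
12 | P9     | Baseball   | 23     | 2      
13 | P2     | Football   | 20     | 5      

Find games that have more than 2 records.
SELECT game, COUNT(*) as cnt
FROM scores
GROUP BY game
HAVING COUNT(*) > 2

Result:
  Baseball: 3
  Tennis: 4

Note: HAVING filters groups after aggregation, WHERE filters rows before.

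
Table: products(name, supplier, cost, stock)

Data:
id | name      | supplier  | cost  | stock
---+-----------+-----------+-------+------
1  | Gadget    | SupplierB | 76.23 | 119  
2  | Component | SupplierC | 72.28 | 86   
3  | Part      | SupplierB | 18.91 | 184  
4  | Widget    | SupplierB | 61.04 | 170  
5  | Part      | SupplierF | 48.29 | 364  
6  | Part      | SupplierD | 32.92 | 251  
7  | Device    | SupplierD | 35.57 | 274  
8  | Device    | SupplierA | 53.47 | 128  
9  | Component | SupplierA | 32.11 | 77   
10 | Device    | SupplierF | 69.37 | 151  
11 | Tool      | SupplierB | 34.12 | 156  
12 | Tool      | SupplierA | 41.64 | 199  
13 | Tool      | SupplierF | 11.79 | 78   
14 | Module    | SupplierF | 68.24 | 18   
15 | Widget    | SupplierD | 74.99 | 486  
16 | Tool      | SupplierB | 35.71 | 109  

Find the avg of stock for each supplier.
SELECT supplier, AVG(stock) as result
FROM products
GROUP BY supplier

Result:
  SupplierA: 134.67
  SupplierB: 147.60
  SupplierC: 86.00
  SupplierD: 337.00
  SupplierF: 152.75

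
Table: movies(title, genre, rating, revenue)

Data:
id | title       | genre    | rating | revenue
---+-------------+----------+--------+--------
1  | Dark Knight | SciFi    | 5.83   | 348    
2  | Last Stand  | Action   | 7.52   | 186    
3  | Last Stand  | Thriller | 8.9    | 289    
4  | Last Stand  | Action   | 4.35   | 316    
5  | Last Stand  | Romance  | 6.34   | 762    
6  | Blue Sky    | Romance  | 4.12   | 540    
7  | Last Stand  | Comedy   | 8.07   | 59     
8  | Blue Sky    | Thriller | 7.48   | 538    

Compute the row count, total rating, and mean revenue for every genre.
SELECT genre,
       COUNT(*) as cnt,
       SUM(rating) as total_rating,
       AVG(revenue) as avg_revenue
FROM movies
GROUP BY genre

Result:
  Action: 2 records, 11.87 total rating, 251.00 avg revenue
  Comedy: 1 records, 8.07 total rating, 59.00 avg revenue
  Romance: 2 records, 10.46 total rating, 651.00 avg revenue
  SciFi: 1 records, 5.83 total rating, 348.00 avg revenue
  Thriller: 2 records, 16.38 total rating, 413.50 avg revenue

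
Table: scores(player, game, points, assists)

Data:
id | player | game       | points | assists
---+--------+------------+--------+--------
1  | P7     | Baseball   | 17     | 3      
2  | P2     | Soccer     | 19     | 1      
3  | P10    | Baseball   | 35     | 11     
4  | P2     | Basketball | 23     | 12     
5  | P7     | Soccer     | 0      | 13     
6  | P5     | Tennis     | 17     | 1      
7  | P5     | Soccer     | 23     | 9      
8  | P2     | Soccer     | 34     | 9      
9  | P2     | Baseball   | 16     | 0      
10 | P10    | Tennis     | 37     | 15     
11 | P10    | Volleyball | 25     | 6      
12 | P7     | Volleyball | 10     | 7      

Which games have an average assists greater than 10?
SELECT game, AVG(assists)
FROM scores
GROUP BY game
HAVING AVG(assists) > 10

Result:
  Basketball: avg=12.00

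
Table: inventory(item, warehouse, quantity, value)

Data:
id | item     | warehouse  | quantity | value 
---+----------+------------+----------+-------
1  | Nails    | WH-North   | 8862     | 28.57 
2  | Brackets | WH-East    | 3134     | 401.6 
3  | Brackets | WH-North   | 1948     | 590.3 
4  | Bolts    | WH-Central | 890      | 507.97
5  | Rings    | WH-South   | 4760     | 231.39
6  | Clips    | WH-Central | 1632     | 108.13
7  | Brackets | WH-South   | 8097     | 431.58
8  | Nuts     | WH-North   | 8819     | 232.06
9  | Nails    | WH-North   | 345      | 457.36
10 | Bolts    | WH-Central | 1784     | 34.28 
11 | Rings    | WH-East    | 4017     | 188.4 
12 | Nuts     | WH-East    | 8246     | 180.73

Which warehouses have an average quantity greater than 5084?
SELECT warehouse, AVG(quantity)
FROM inventory
GROUP BY warehouse
HAVING AVG(quantity) > 5084

Result:
  WH-East: avg=5132.33
  WH-South: avg=6428.50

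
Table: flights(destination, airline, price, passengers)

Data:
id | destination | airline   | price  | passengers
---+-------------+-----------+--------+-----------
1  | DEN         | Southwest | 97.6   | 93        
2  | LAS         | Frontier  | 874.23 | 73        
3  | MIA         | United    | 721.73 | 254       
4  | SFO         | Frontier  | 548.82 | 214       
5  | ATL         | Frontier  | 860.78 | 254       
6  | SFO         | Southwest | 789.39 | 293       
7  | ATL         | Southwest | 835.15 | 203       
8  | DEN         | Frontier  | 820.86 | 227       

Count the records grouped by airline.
SELECT airline, COUNT(*) as count
FROM flights
GROUP BY airline

Result:
  Frontier: 4
  Southwest: 3
  United: 1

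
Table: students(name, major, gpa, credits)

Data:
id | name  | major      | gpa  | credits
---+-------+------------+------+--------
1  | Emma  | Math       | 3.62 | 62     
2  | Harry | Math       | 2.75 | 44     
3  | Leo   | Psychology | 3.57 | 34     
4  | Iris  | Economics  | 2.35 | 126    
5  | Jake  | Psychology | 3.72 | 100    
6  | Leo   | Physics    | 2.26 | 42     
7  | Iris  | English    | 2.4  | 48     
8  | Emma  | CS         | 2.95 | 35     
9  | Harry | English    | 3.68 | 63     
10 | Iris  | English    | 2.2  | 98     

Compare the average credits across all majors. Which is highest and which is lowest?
SELECT major, AVG(credits)
FROM students
GROUP BY major
ORDER BY AVG(credits)

All groups:
  CS: 35.00
  Physics: 42.00
  Math: 53.00
  Psychology: 67.00
  English: 69.67
  Economics: 126.00

Highest: Economics (126.00)
Lowest: CS (35.00)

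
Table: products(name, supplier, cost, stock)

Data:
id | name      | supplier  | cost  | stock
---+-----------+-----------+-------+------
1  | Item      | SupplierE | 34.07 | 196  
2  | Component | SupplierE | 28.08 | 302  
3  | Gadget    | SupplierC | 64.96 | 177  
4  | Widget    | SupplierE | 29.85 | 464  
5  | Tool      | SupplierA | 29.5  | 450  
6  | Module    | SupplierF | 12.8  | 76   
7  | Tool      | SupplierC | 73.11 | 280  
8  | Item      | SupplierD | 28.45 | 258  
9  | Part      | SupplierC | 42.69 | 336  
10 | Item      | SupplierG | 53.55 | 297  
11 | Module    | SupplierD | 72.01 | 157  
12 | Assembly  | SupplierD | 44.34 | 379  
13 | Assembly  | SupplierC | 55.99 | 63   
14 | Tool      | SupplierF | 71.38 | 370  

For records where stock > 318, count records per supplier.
SELECT supplier, COUNT(*)
FROM products
WHERE stock > 318
GROUP BY supplier

Note: WHERE filters rows before grouping.

Result:
  SupplierA: 1
  SupplierC: 1
  SupplierD: 1
  SupplierE: 1
  SupplierF: 1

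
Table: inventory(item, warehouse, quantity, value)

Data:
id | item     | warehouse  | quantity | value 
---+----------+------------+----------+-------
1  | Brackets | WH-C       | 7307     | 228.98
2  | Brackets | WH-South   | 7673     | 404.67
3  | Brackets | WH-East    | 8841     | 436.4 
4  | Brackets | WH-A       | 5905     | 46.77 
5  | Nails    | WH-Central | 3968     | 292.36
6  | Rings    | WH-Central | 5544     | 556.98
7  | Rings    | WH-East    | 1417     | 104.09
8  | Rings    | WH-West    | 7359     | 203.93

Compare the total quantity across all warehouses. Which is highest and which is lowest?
SELECT warehouse, SUM(quantity)
FROM inventory
GROUP BY warehouse
ORDER BY SUM(quantity)

All groups:
  WH-A: 5905
  WH-C: 7307
  WH-West: 7359
  WH-South: 7673
  WH-Central: 9512
  WH-East: 10258

Highest: WH-East (10258)
Lowest: WH-A (5905)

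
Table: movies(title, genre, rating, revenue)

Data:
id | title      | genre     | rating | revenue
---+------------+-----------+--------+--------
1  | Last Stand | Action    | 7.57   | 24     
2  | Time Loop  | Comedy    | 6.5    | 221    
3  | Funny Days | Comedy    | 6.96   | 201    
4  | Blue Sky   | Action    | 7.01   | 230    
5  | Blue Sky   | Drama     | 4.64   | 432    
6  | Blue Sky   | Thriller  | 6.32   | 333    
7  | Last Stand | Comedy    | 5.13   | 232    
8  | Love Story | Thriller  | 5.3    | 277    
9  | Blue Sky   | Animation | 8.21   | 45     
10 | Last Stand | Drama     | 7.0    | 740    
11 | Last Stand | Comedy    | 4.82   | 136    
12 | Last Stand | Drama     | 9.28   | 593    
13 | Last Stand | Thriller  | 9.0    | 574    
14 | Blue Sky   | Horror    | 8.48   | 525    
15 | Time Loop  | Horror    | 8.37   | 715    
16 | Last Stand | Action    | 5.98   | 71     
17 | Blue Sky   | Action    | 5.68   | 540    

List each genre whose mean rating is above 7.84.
SELECT genre, AVG(rating)
FROM movies
GROUP BY genre
HAVING AVG(rating) > 7.84

Result:
  Animation: avg=8.21
  Horror: avg=8.43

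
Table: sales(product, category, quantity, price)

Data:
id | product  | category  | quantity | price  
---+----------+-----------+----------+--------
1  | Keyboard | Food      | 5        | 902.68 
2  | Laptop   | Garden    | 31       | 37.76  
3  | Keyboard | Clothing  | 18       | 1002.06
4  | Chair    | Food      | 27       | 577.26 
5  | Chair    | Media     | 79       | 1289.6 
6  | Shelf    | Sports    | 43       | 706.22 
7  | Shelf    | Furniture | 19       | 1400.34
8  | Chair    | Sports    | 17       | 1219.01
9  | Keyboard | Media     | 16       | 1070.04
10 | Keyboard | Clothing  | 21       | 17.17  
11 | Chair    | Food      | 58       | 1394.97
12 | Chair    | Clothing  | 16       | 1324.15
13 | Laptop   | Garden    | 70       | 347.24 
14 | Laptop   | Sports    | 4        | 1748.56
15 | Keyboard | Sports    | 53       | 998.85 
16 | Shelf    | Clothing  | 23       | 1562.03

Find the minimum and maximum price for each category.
SELECT category, MIN(price), MAX(price)
FROM sales
GROUP BY category

Result:
  Clothing: min=17.17, max=1562.03
  Food: min=577.26, max=1394.97
  Furniture: min=1400.34, max=1400.34
  Garden: min=37.76, max=347.24
  Media: min=1070.04, max=1289.60
  Sports: min=706.22, max=1748.56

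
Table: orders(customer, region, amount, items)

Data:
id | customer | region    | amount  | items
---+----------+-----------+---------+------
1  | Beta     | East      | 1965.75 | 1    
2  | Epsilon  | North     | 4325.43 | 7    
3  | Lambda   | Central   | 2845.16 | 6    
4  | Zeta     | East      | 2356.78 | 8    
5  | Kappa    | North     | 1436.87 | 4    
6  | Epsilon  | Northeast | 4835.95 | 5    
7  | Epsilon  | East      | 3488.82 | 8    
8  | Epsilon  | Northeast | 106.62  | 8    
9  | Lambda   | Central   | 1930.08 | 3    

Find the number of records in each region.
SELECT region, COUNT(*) as count
FROM orders
GROUP BY region

Result:
  Central: 2
  East: 3
  North: 2
  Northeast: 2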